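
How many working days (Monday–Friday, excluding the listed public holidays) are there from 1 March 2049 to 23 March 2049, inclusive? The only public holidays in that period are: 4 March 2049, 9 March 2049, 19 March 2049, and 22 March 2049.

1 March 2049 is a Monday.
The range spans 23 days (inclusive of both endpoints).
23 = 7 × 3 + 2, so there are 3 full weeks plus 2 extra days.
Each full week contributes 5 weekdays (Mon–Fri): 3 × 5 = 15.
The 2 extra days are Monday, Tuesday — 2 of them qualify.
Total: 15 + 2 = 17.
Holidays: 4 March 2049 (Thu); 9 March 2049 (Tue); 19 March 2049 (Fri); 22 March 2049 (Mon).
All 4 holidays fall on weekdays, so subtract 4.
Business days: 17 − 4 = 13.

13 working days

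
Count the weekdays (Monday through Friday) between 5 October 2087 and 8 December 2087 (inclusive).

46

5 October 2087 is a Sunday.
The range spans 65 days (inclusive of both endpoints).
65 = 7 × 9 + 2, so there are 9 full weeks plus 2 extra days.
Each full week contributes 5 weekdays (Mon–Fri): 9 × 5 = 45.
The 2 extra days are Sun, Mon — 1 of them qualifies.
Total: 45 + 1 = 46.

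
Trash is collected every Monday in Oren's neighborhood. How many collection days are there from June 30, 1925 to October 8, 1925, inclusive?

14 Mondays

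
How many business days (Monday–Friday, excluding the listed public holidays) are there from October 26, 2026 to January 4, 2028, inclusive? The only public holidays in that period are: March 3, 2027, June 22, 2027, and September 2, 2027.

October 26, 2026 is a Monday.
That's 436 days from start to end, counting both.
436 = 7 × 62 + 2, so there are 62 full weeks plus 2 extra days.
Each full week contributes 5 weekdays (Mon–Fri): 62 × 5 = 310.
The 2 extra days are Mon, Tue — 2 of them qualify.
Total: 310 + 2 = 312.
Holidays: March 3, 2027 (Wed); June 22, 2027 (Tue); September 2, 2027 (Thu).
All 3 holidays fall on weekdays, so subtract 3.
Business days: 312 − 3 = 309.

309 business days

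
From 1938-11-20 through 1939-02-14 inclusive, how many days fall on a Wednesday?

1938-11-20 is a Sunday.
The range spans 87 days (inclusive of both endpoints).
87 = 7 × 12 + 3, so there are 12 full weeks plus 3 extra days.
Each full week contributes one Wednesday: 12 so far.
The 3 extra days are Sun, Mon, Tue — none qualify.
Total: 12 + 0 = 12.

12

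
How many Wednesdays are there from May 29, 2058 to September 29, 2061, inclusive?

175 Wednesdays

May 29, 2058 is a Wednesday.
From May 29, 2058 to September 29, 2061 is 1220 days inclusive.
1220 = 7 × 174 + 2, so there are 174 full weeks plus 2 extra days.
Each full week contributes one Wednesday: 174 so far.
The 2 extra days are Wednesday, Thursday — 1 of them qualifies.
Total: 174 + 1 = 175.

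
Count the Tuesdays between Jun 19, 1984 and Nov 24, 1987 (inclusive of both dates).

180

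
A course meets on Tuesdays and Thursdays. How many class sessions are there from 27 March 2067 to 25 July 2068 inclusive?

139

27 March 2067 is a Sunday.
From 27 March 2067 to 25 July 2068 is 487 days inclusive.
487 = 7 × 69 + 4, so there are 69 full weeks plus 4 extra days.
Each full week contributes 2 days from the set (Tue, Thu): 69 × 2 = 138.
The 4 extra days are Sun, Mon, Tue, Wed — 1 of them qualifies.
Total: 138 + 1 = 139.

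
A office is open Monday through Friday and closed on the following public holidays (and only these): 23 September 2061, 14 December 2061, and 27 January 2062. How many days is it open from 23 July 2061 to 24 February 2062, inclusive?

23 July 2061 is a Saturday.
The range spans 217 days (inclusive of both endpoints).
217 = 7 × 31, so the span is exactly 31 full weeks.
Each full week contributes 5 weekdays (Mon–Fri): 31 × 5 = 155.
Total: 155.
Holidays: 23 September 2061 (Fri); 14 December 2061 (Wed); 27 January 2062 (Fri).
All 3 holidays fall on weekdays, so subtract 3.
Business days: 155 − 3 = 152.

152 business days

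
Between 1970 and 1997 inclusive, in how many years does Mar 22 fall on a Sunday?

4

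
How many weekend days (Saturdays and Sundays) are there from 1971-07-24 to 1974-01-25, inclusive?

262

1971-07-24 is a Saturday.
That's 917 days from start to end, counting both.
917 = 7 × 131, so the span is exactly 131 full weeks.
Each full week contributes 2 weekend days (Sat, Sun): 131 × 2 = 262.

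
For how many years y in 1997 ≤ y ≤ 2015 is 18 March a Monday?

Day of week of March 18 in each year:
1997: Tue, 1998: Wed, 1999: Thu, 2000: Sat, 2001: Sun, 2002: Mon ✓, 2003: Tue, 2004: Thu, 2005: Fri, 2006: Sat, 2007: Sun, 2008: Tue, 2009: Wed, 2010: Thu, 2011: Fri, 2012: Sun, 2013: Mon ✓, 2014: Tue, 2015: Wed
Mondays: 2002, 2013.

2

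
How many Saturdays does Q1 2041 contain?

13

1 January 2041 is a Tuesday.
The range spans 90 days (inclusive of both endpoints).
90 = 7 × 12 + 6, so there are 12 full weeks plus 6 extra days.
Each full week contributes one Saturday: 12 so far.
The 6 extra days are Tuesday, Wednesday, Thursday, Friday, Saturday, Sunday — 1 of them qualifies.
Total: 12 + 1 = 13.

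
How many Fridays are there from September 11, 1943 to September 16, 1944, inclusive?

53

September 11, 1943 is a Saturday.
The range spans 372 days (inclusive of both endpoints).
372 = 7 × 53 + 1, so there are 53 full weeks plus 1 extra day.
Each full week contributes one Friday: 53 so far.
The 1 extra day is Saturday — none qualify.
Total: 53 + 0 = 53.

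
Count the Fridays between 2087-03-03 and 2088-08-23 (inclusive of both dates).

77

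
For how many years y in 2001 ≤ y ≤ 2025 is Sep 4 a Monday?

Day of week of September 4 in each year:
2001: Tue, 2002: Wed, 2003: Thu, 2004: Sat, 2005: Sun, 2006: Mon ✓, 2007: Tue, 2008: Thu, 2009: Fri, 2010: Sat, 2011: Sun, 2012: Tue, 2013: Wed, 2014: Thu, 2015: Fri, 2016: Sun, 2017: Mon ✓, 2018: Tue, 2019: Wed, 2020: Fri, 2021: Sat, 2022: Sun, 2023: Mon ✓, 2024: Wed, 2025: Thu
Mondays: 2006, 2017, 2023.

3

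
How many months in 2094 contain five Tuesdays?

A month has five Tuesdays exactly when Tuesday falls within its first (length − 28) days.
Jan: 31 days, starts Fri → 5 of Fri, Sat, Sun
Feb: 28 days, starts Mon → 5 of (none)
Mar: 31 days, starts Mon → 5 of Mon, Tue, Wed ✓
Apr: 30 days, starts Thu → 5 of Thu, Fri
May: 31 days, starts Sat → 5 of Sat, Sun, Mon
Jun: 30 days, starts Tue → 5 of Tue, Wed ✓
Jul: 31 days, starts Thu → 5 of Thu, Fri, Sat
Aug: 31 days, starts Sun → 5 of Sun, Mon, Tue ✓
Sep: 30 days, starts Wed → 5 of Wed, Thu
Oct: 31 days, starts Fri → 5 of Fri, Sat, Sun
Nov: 30 days, starts Mon → 5 of Mon, Tue ✓
Dec: 31 days, starts Wed → 5 of Wed, Thu, Fri
Months with five Tuesdays: Mar, Jun, Aug, Nov.

4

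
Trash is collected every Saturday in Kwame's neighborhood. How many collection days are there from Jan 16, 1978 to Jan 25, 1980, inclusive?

Jan 16, 1978 is a Monday.
The range spans 740 days (inclusive of both endpoints).
740 = 7 × 105 + 5, so there are 105 full weeks plus 5 extra days.
Each full week contributes one Saturday: 105 so far.
The 5 extra days are Mon, Tue, Wed, Thu, Fri — none qualify.
Total: 105 + 0 = 105.

105 Saturdays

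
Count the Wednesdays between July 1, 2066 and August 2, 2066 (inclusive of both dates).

4

July 1, 2066 is a Thursday.
From July 1, 2066 to August 2, 2066 is 33 days inclusive.
33 = 7 × 4 + 5, so there are 4 full weeks plus 5 extra days.
Each full week contributes one Wednesday: 4 so far.
The 5 extra days are Thu, Fri, Sat, Sun, Mon — none qualify.
Total: 4 + 0 = 4.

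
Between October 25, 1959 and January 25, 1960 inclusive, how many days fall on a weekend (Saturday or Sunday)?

October 25, 1959 is a Sunday.
From October 25, 1959 to January 25, 1960 is 93 days inclusive.
93 = 7 × 13 + 2, so there are 13 full weeks plus 2 extra days.
Each full week contributes 2 weekend days (Sat, Sun): 13 × 2 = 26.
The 2 extra days are Sunday, Monday — 1 of them qualifies.
Total: 26 + 1 = 27.

27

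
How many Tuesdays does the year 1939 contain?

Jan 1, 1939 is a Sunday.
That's 365 days from start to end, counting both.
365 = 7 × 52 + 1, so there are 52 full weeks plus 1 extra day.
Each full week contributes one Tuesday: 52 so far.
The 1 extra day is Sun — none qualify.
Total: 52 + 0 = 52.

52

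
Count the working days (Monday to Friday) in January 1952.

Jan 1, 1952 is a Tuesday.
The range spans 31 days (inclusive of both endpoints).
31 = 7 × 4 + 3, so there are 4 full weeks plus 3 extra days.
Each full week contributes 5 weekdays (Mon–Fri): 4 × 5 = 20.
The 3 extra days are Tue, Wed, Thu — 3 of them qualify.
Total: 20 + 3 = 23.

23 weekdays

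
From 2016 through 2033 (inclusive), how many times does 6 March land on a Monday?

3

Day of week of March 6 in each year:
2016: Sun, 2017: Mon ✓, 2018: Tue, 2019: Wed, 2020: Fri, 2021: Sat, 2022: Sun, 2023: Mon ✓, 2024: Wed, 2025: Thu, 2026: Fri, 2027: Sat, 2028: Mon ✓, 2029: Tue, 2030: Wed, 2031: Thu, 2032: Sat, 2033: Sun
Mondays: 2017, 2023, 2028.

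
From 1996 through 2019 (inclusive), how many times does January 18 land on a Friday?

4

Day of week of January 18 in each year:
1996: Thu, 1997: Sat, 1998: Sun, 1999: Mon, 2000: Tue, 2001: Thu, 2002: Fri ✓, 2003: Sat, 2004: Sun, 2005: Tue, 2006: Wed, 2007: Thu, 2008: Fri ✓, 2009: Sun, 2010: Mon, 2011: Tue, 2012: Wed, 2013: Fri ✓, 2014: Sat, 2015: Sun, 2016: Mon, 2017: Wed, 2018: Thu, 2019: Fri ✓
Fridays: 2002, 2008, 2013, 2019.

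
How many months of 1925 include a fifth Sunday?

4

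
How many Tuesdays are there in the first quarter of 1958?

Jan 1, 1958 is a Wednesday.
From Jan 1, 1958 to Mar 31, 1958 is 90 days inclusive.
90 = 7 × 12 + 6, so there are 12 full weeks plus 6 extra days.
Each full week contributes one Tuesday: 12 so far.
The 6 extra days are Wednesday, Thursday, Friday, Saturday, Sunday, Monday — none qualify.
Total: 12 + 0 = 12.

12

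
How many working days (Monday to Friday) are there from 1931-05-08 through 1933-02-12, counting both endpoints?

1931-05-08 is a Friday.
From 1931-05-08 to 1933-02-12 is 647 days inclusive.
647 = 7 × 92 + 3, so there are 92 full weeks plus 3 extra days.
Each full week contributes 5 weekdays (Mon–Fri): 92 × 5 = 460.
The 3 extra days are Fri, Sat, Sun — 1 of them qualifies.
Total: 460 + 1 = 461.

461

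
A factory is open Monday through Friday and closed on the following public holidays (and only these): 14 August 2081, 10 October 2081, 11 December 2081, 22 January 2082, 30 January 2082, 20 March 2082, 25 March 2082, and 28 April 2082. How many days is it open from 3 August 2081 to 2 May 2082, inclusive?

3 August 2081 is a Sunday.
That's 273 days from start to end, counting both.
273 = 7 × 39, so the span is exactly 39 full weeks.
Each full week contributes 5 weekdays (Mon–Fri): 39 × 5 = 195.
Holidays: 14 August 2081 (Thu); 10 October 2081 (Fri); 11 December 2081 (Thu); 22 January 2082 (Thu); 30 January 2082 (Fri); 20 March 2082 (Fri); 25 March 2082 (Wed); 28 April 2082 (Tue).
All 8 holidays fall on weekdays, so subtract 8.
Business days: 195 − 8 = 187.

187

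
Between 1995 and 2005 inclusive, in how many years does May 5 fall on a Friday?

Day of week of May 5 in each year:
1995: Fri ✓, 1996: Sun, 1997: Mon, 1998: Tue, 1999: Wed, 2000: Fri ✓, 2001: Sat, 2002: Sun, 2003: Mon, 2004: Wed, 2005: Thu
Fridays: 1995, 2000.

2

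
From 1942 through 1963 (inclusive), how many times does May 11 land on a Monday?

Day of week of May 11 in each year:
1942: Mon ✓, 1943: Tue, 1944: Thu, 1945: Fri, 1946: Sat, 1947: Sun, 1948: Tue, 1949: Wed, 1950: Thu, 1951: Fri, 1952: Sun, 1953: Mon ✓, 1954: Tue, 1955: Wed, 1956: Fri, 1957: Sat, 1958: Sun, 1959: Mon ✓, 1960: Wed, 1961: Thu, 1962: Fri, 1963: Sat
Mondays: 1942, 1953, 1959.

3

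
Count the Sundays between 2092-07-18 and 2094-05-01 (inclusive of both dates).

2092-07-18 is a Friday.
That's 653 days from start to end, counting both.
653 = 7 × 93 + 2, so there are 93 full weeks plus 2 extra days.
Each full week contributes one Sunday: 93 so far.
The 2 extra days are Fri, Sat — none qualify.
Total: 93 + 0 = 93.

93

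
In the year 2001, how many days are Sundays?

Jan 1, 2001 is a Monday.
From Jan 1, 2001 to Dec 31, 2001 is 365 days inclusive.
365 = 7 × 52 + 1, so there are 52 full weeks plus 1 extra day.
Each full week contributes one Sunday: 52 so far.
The 1 extra day is Mon — none qualify.
Total: 52 + 0 = 52.

52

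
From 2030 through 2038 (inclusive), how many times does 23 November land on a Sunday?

2

Day of week of November 23 in each year:
2030: Sat, 2031: Sun ✓, 2032: Tue, 2033: Wed, 2034: Thu, 2035: Fri, 2036: Sun ✓, 2037: Mon, 2038: Tue
Sundays: 2031, 2036.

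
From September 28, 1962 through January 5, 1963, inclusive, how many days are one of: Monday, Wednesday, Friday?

43

September 28, 1962 is a Friday.
The range spans 100 days (inclusive of both endpoints).
100 = 7 × 14 + 2, so there are 14 full weeks plus 2 extra days.
Each full week contributes 3 days from the set (Mon, Wed, Fri): 14 × 3 = 42.
The 2 extra days are Friday, Saturday — 1 of them qualifies.
Total: 42 + 1 = 43.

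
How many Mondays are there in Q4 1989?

1 October 1989 is a Sunday.
That's 92 days from start to end, counting both.
92 = 7 × 13 + 1, so there are 13 full weeks plus 1 extra day.
Each full week contributes one Monday: 13 so far.
The 1 extra day is Sun — none qualify.
Total: 13 + 0 = 13.

13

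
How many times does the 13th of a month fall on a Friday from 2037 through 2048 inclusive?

Friday-the-13ths by year:
2037: Feb, Mar, Nov
2038: Aug
2039: May
2040: Jan, Apr, Jul
2041: Sep, Dec
2042: Jun
2043: Feb, Mar, Nov
2044: May
2045: Jan, Oct
2046: Apr, Jul
2047: Sep, Dec
2048: Mar, Nov

23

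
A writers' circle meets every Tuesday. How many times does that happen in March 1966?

5

1 March 1966 is a Tuesday.
That's 31 days from start to end, counting both.
31 = 7 × 4 + 3, so there are 4 full weeks plus 3 extra days.
Each full week contributes one Tuesday: 4 so far.
The 3 extra days are Tuesday, Wednesday, Thursday — 1 of them qualifies.
Total: 4 + 1 = 5.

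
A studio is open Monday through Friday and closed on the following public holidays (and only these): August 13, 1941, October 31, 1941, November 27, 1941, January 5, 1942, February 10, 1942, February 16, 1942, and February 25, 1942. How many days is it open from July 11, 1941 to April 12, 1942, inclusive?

July 11, 1941 is a Friday.
The range spans 276 days (inclusive of both endpoints).
276 = 7 × 39 + 3, so there are 39 full weeks plus 3 extra days.
Each full week contributes 5 weekdays (Mon–Fri): 39 × 5 = 195.
The 3 extra days are Friday, Saturday, Sunday — 1 of them qualifies.
Total: 195 + 1 = 196.
Holidays: August 13, 1941 (Wed); October 31, 1941 (Fri); November 27, 1941 (Thu); January 5, 1942 (Mon); February 10, 1942 (Tue); February 16, 1942 (Mon); February 25, 1942 (Wed).
All 7 holidays fall on weekdays, so subtract 7.
Business days: 196 − 7 = 189.

189 working days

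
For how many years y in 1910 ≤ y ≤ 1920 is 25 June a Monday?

1

Day of week of June 25 in each year:
1910: Sat, 1911: Sun, 1912: Tue, 1913: Wed, 1914: Thu, 1915: Fri, 1916: Sun, 1917: Mon ✓, 1918: Tue, 1919: Wed, 1920: Fri
Mondays: 1917.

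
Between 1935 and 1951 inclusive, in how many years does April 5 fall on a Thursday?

2

Day of week of April 5 in each year:
1935: Fri, 1936: Sun, 1937: Mon, 1938: Tue, 1939: Wed, 1940: Fri, 1941: Sat, 1942: Sun, 1943: Mon, 1944: Wed, 1945: Thu ✓, 1946: Fri, 1947: Sat, 1948: Mon, 1949: Tue, 1950: Wed, 1951: Thu ✓
Thursdays: 1945, 1951.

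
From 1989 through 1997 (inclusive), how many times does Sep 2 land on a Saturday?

2

Day of week of September 2 in each year:
1989: Sat ✓, 1990: Sun, 1991: Mon, 1992: Wed, 1993: Thu, 1994: Fri, 1995: Sat ✓, 1996: Mon, 1997: Tue
Saturdays: 1989, 1995.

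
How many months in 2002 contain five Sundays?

A month has five Sundays exactly when Sunday falls within its first (length − 28) days.
Jan: 31 days, starts Tue → 5 of Tue, Wed, Thu
Feb: 28 days, starts Fri → 5 of (none)
Mar: 31 days, starts Fri → 5 of Fri, Sat, Sun ✓
Apr: 30 days, starts Mon → 5 of Mon, Tue
May: 31 days, starts Wed → 5 of Wed, Thu, Fri
Jun: 30 days, starts Sat → 5 of Sat, Sun ✓
Jul: 31 days, starts Mon → 5 of Mon, Tue, Wed
Aug: 31 days, starts Thu → 5 of Thu, Fri, Sat
Sep: 30 days, starts Sun → 5 of Sun, Mon ✓
Oct: 31 days, starts Tue → 5 of Tue, Wed, Thu
Nov: 30 days, starts Fri → 5 of Fri, Sat
Dec: 31 days, starts Sun → 5 of Sun, Mon, Tue ✓
Months with five Sundays: Mar, Jun, Sep, Dec.

4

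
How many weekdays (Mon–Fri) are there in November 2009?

21

November 1, 2009 is a Sunday.
From November 1, 2009 to November 30, 2009 is 30 days inclusive.
30 = 7 × 4 + 2, so there are 4 full weeks plus 2 extra days.
Each full week contributes 5 weekdays (Mon–Fri): 4 × 5 = 20.
The 2 extra days are Sun, Mon — 1 of them qualifies.
Total: 20 + 1 = 21.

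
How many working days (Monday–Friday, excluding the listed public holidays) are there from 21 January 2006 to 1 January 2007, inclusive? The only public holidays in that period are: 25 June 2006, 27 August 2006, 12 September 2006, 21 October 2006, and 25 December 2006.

244

21 January 2006 is a Saturday.
The range spans 346 days (inclusive of both endpoints).
346 = 7 × 49 + 3, so there are 49 full weeks plus 3 extra days.
Each full week contributes 5 weekdays (Mon–Fri): 49 × 5 = 245.
The 3 extra days are Sat, Sun, Mon — 1 of them qualifies.
Total: 245 + 1 = 246.
Holidays: 25 June 2006 (Sun); 27 August 2006 (Sun); 12 September 2006 (Tue); 21 October 2006 (Sat); 25 December 2006 (Mon).
2 of the 5 holidays fall on weekdays; the rest are weekends and were already excluded.
Business days: 246 − 2 = 244.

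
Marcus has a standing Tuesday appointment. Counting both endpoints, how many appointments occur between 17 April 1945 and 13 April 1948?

157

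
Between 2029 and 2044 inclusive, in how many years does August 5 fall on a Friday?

3

Day of week of August 5 in each year:
2029: Sun, 2030: Mon, 2031: Tue, 2032: Thu, 2033: Fri ✓, 2034: Sat, 2035: Sun, 2036: Tue, 2037: Wed, 2038: Thu, 2039: Fri ✓, 2040: Sun, 2041: Mon, 2042: Tue, 2043: Wed, 2044: Fri ✓
Fridays: 2033, 2039, 2044.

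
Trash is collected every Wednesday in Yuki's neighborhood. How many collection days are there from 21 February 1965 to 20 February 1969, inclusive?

209

21 February 1965 is a Sunday.
The range spans 1461 days (inclusive of both endpoints).
1461 = 7 × 208 + 5, so there are 208 full weeks plus 5 extra days.
Each full week contributes one Wednesday: 208 so far.
The 5 extra days are Sun, Mon, Tue, Wed, Thu — 1 of them qualifies.
Total: 208 + 1 = 209.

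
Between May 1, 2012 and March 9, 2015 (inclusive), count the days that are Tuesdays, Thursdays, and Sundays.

May 1, 2012 is a Tuesday.
The range spans 1043 days (inclusive of both endpoints).
1043 = 7 × 149, so the span is exactly 149 full weeks.
Each full week contributes 3 days from the set (Tue, Thu, Sun): 149 × 3 = 447.
Total: 447.

447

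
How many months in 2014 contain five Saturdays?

4

A month has five Saturdays exactly when Saturday falls within its first (length − 28) days.
Jan: 31 days, starts Wed → 5 of Wed, Thu, Fri
Feb: 28 days, starts Sat → 5 of (none)
Mar: 31 days, starts Sat → 5 of Sat, Sun, Mon ✓
Apr: 30 days, starts Tue → 5 of Tue, Wed
May: 31 days, starts Thu → 5 of Thu, Fri, Sat ✓
Jun: 30 days, starts Sun → 5 of Sun, Mon
Jul: 31 days, starts Tue → 5 of Tue, Wed, Thu
Aug: 31 days, starts Fri → 5 of Fri, Sat, Sun ✓
Sep: 30 days, starts Mon → 5 of Mon, Tue
Oct: 31 days, starts Wed → 5 of Wed, Thu, Fri
Nov: 30 days, starts Sat → 5 of Sat, Sun ✓
Dec: 31 days, starts Mon → 5 of Mon, Tue, Wed
Months with five Saturdays: Mar, May, Aug, Nov.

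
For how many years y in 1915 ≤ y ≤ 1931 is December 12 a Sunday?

3

Day of week of December 12 in each year:
1915: Sun ✓, 1916: Tue, 1917: Wed, 1918: Thu, 1919: Fri, 1920: Sun ✓, 1921: Mon, 1922: Tue, 1923: Wed, 1924: Fri, 1925: Sat, 1926: Sun ✓, 1927: Mon, 1928: Wed, 1929: Thu, 1930: Fri, 1931: Sat
Sundays: 1915, 1920, 1926.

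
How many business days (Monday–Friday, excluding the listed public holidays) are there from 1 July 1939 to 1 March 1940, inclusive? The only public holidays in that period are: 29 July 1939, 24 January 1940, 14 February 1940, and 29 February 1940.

1 July 1939 is a Saturday.
From 1 July 1939 to 1 March 1940 is 245 days inclusive.
245 = 7 × 35, so the span is exactly 35 full weeks.
Each full week contributes 5 weekdays (Mon–Fri): 35 × 5 = 175.
Total: 175.
Holidays: 29 July 1939 (Sat); 24 January 1940 (Wed); 14 February 1940 (Wed); 29 February 1940 (Thu).
3 of the 4 holidays fall on weekdays; the rest are weekends and were already excluded.
Business days: 175 − 3 = 172.

172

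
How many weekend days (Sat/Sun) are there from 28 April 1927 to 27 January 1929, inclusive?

28 April 1927 is a Thursday.
That's 641 days from start to end, counting both.
641 = 7 × 91 + 4, so there are 91 full weeks plus 4 extra days.
Each full week contributes 2 weekend days (Sat, Sun): 91 × 2 = 182.
The 4 extra days are Thu, Fri, Sat, Sun — 2 of them qualify.
Total: 182 + 2 = 184.

184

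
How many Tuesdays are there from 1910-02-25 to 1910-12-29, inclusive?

44 Tuesdays

1910-02-25 is a Friday.
The range spans 308 days (inclusive of both endpoints).
308 = 7 × 44, so the span is exactly 44 full weeks.
Each full week contributes one Tuesday: 44 so far.
Total: 44.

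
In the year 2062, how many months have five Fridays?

4

A month has five Fridays exactly when Friday falls within its first (length − 28) days.
Jan: 31 days, starts Sun → 5 of Sun, Mon, Tue
Feb: 28 days, starts Wed → 5 of (none)
Mar: 31 days, starts Wed → 5 of Wed, Thu, Fri ✓
Apr: 30 days, starts Sat → 5 of Sat, Sun
May: 31 days, starts Mon → 5 of Mon, Tue, Wed
Jun: 30 days, starts Thu → 5 of Thu, Fri ✓
Jul: 31 days, starts Sat → 5 of Sat, Sun, Mon
Aug: 31 days, starts Tue → 5 of Tue, Wed, Thu
Sep: 30 days, starts Fri → 5 of Fri, Sat ✓
Oct: 31 days, starts Sun → 5 of Sun, Mon, Tue
Nov: 30 days, starts Wed → 5 of Wed, Thu
Dec: 31 days, starts Fri → 5 of Fri, Sat, Sun ✓
Months with five Fridays: Mar, Jun, Sep, Dec.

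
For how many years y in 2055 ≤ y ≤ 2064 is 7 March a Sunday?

2

Day of week of March 7 in each year:
2055: Sun ✓, 2056: Tue, 2057: Wed, 2058: Thu, 2059: Fri, 2060: Sun ✓, 2061: Mon, 2062: Tue, 2063: Wed, 2064: Fri
Sundays: 2055, 2060.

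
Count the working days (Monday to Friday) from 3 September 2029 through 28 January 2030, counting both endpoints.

3 September 2029 is a Monday.
That's 148 days from start to end, counting both.
148 = 7 × 21 + 1, so there are 21 full weeks plus 1 extra day.
Each full week contributes 5 weekdays (Mon–Fri): 21 × 5 = 105.
The 1 extra day is Mon — 1 of them qualifies.
Total: 105 + 1 = 106.

106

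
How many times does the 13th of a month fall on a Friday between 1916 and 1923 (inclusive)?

Friday-the-13ths by year:
1916: Oct
1917: Apr, Jul
1918: Sep, Dec
1919: Jun
1920: Feb, Aug
1921: May
1922: Jan, Oct
1923: Apr, Jul

13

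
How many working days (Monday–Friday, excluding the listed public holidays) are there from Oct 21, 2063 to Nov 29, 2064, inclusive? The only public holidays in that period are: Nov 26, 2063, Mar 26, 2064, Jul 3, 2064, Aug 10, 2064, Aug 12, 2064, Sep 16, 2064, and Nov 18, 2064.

Oct 21, 2063 is a Sunday.
The range spans 406 days (inclusive of both endpoints).
406 = 7 × 58, so the span is exactly 58 full weeks.
Each full week contributes 5 weekdays (Mon–Fri): 58 × 5 = 290.
Holidays: Nov 26, 2063 (Mon); Mar 26, 2064 (Wed); Jul 3, 2064 (Thu); Aug 10, 2064 (Sun); Aug 12, 2064 (Tue); Sep 16, 2064 (Tue); Nov 18, 2064 (Tue).
6 of the 7 holidays fall on weekdays; the rest are weekends and were already excluded.
Business days: 290 − 6 = 284.

284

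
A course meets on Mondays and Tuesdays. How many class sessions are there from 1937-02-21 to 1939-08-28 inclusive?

1937-02-21 is a Sunday.
That's 919 days from start to end, counting both.
919 = 7 × 131 + 2, so there are 131 full weeks plus 2 extra days.
Each full week contributes 2 days from the set (Mon, Tue): 131 × 2 = 262.
The 2 extra days are Sun, Mon — 1 of them qualifies.
Total: 262 + 1 = 263.

263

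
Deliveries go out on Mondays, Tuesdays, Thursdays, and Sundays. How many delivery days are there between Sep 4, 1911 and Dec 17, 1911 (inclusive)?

60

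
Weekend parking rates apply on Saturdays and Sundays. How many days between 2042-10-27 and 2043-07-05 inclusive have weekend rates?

72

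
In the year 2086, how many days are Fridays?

1 January 2086 is a Tuesday.
From 1 January 2086 to 31 December 2086 is 365 days inclusive.
365 = 7 × 52 + 1, so there are 52 full weeks plus 1 extra day.
Each full week contributes one Friday: 52 so far.
The 1 extra day is Tue — none qualify.
Total: 52 + 0 = 52.

52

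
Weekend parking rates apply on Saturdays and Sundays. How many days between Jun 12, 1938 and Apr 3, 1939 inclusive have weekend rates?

85

Jun 12, 1938 is a Sunday.
That's 296 days from start to end, counting both.
296 = 7 × 42 + 2, so there are 42 full weeks plus 2 extra days.
Each full week contributes 2 weekend days (Sat, Sun): 42 × 2 = 84.
The 2 extra days are Sun, Mon — 1 of them qualifies.
Total: 84 + 1 = 85.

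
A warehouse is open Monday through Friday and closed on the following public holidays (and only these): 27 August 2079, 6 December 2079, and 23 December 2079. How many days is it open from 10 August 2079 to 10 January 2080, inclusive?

109

10 August 2079 is a Thursday.
That's 154 days from start to end, counting both.
154 = 7 × 22, so the span is exactly 22 full weeks.
Each full week contributes 5 weekdays (Mon–Fri): 22 × 5 = 110.
Total: 110.
Holidays: 27 August 2079 (Sun); 6 December 2079 (Wed); 23 December 2079 (Sat).
1 of the 3 holidays fall on weekdays; the rest are weekends and were already excluded.
Business days: 110 − 1 = 109.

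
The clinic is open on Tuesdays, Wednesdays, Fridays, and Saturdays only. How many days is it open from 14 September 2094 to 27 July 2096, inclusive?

391

14 September 2094 is a Tuesday.
That's 683 days from start to end, counting both.
683 = 7 × 97 + 4, so there are 97 full weeks plus 4 extra days.
Each full week contributes 4 days from the set (Tue, Wed, Fri, Sat): 97 × 4 = 388.
The 4 extra days are Tue, Wed, Thu, Fri — 3 of them qualify.
Total: 388 + 3 = 391.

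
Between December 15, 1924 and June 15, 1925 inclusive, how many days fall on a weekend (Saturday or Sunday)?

December 15, 1924 is a Monday.
That's 183 days from start to end, counting both.
183 = 7 × 26 + 1, so there are 26 full weeks plus 1 extra day.
Each full week contributes 2 weekend days (Sat, Sun): 26 × 2 = 52.
The 1 extra day is Monday — none qualify.
Total: 52 + 0 = 52.

52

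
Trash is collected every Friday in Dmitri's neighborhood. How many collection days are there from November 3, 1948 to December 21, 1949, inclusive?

November 3, 1948 is a Wednesday.
The range spans 414 days (inclusive of both endpoints).
414 = 7 × 59 + 1, so there are 59 full weeks plus 1 extra day.
Each full week contributes one Friday: 59 so far.
The 1 extra day is Wed — none qualify.
Total: 59 + 0 = 59.

59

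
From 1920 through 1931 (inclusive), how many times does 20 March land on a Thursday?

2

Day of week of March 20 in each year:
1920: Sat, 1921: Sun, 1922: Mon, 1923: Tue, 1924: Thu ✓, 1925: Fri, 1926: Sat, 1927: Sun, 1928: Tue, 1929: Wed, 1930: Thu ✓, 1931: Fri
Thursdays: 1924, 1930.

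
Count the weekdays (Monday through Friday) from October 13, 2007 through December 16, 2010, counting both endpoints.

829 weekdays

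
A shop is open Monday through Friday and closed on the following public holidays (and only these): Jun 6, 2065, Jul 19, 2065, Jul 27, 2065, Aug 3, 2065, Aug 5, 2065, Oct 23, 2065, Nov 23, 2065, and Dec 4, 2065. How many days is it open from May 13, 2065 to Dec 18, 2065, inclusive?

May 13, 2065 is a Wednesday.
From May 13, 2065 to Dec 18, 2065 is 220 days inclusive.
220 = 7 × 31 + 3, so there are 31 full weeks plus 3 extra days.
Each full week contributes 5 weekdays (Mon–Fri): 31 × 5 = 155.
The 3 extra days are Wednesday, Thursday, Friday — 3 of them qualify.
Total: 155 + 3 = 158.
Holidays: Jun 6, 2065 (Sat); Jul 19, 2065 (Sun); Jul 27, 2065 (Mon); Aug 3, 2065 (Mon); Aug 5, 2065 (Wed); Oct 23, 2065 (Fri); Nov 23, 2065 (Mon); Dec 4, 2065 (Fri).
6 of the 8 holidays fall on weekdays; the rest are weekends and were already excluded.
Business days: 158 − 6 = 152.

152 business days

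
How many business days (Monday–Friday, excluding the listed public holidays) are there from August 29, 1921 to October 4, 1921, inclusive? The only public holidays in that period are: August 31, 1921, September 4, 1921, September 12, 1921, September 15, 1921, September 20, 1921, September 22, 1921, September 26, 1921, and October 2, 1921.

21 business days

August 29, 1921 is a Monday.
From August 29, 1921 to October 4, 1921 is 37 days inclusive.
37 = 7 × 5 + 2, so there are 5 full weeks plus 2 extra days.
Each full week contributes 5 weekdays (Mon–Fri): 5 × 5 = 25.
The 2 extra days are Mon, Tue — 2 of them qualify.
Total: 25 + 2 = 27.
Holidays: August 31, 1921 (Wed); September 4, 1921 (Sun); September 12, 1921 (Mon); September 15, 1921 (Thu); September 20, 1921 (Tue); September 22, 1921 (Thu); September 26, 1921 (Mon); October 2, 1921 (Sun).
6 of the 8 holidays fall on weekdays; the rest are weekends and were already excluded.
Business days: 27 − 6 = 21.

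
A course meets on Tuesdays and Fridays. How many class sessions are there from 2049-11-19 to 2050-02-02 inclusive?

22

2049-11-19 is a Friday.
From 2049-11-19 to 2050-02-02 is 76 days inclusive.
76 = 7 × 10 + 6, so there are 10 full weeks plus 6 extra days.
Each full week contributes 2 days from the set (Tue, Fri): 10 × 2 = 20.
The 6 extra days are Fri, Sat, Sun, Mon, Tue, Wed — 2 of them qualify.
Total: 20 + 2 = 22.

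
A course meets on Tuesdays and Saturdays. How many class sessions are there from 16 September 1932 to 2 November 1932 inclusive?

14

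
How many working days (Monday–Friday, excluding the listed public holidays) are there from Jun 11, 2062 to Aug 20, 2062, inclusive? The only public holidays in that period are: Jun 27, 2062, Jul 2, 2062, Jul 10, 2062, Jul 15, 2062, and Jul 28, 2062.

47 working days

Jun 11, 2062 is a Sunday.
From Jun 11, 2062 to Aug 20, 2062 is 71 days inclusive.
71 = 7 × 10 + 1, so there are 10 full weeks plus 1 extra day.
Each full week contributes 5 weekdays (Mon–Fri): 10 × 5 = 50.
The 1 extra day is Sun — none qualify.
Total: 50 + 0 = 50.
Holidays: Jun 27, 2062 (Tue); Jul 2, 2062 (Sun); Jul 10, 2062 (Mon); Jul 15, 2062 (Sat); Jul 28, 2062 (Fri).
3 of the 5 holidays fall on weekdays; the rest are weekends and were already excluded.
Business days: 50 − 3 = 47.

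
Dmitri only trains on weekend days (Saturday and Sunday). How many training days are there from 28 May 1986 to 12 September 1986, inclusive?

30

28 May 1986 is a Wednesday.
The range spans 108 days (inclusive of both endpoints).
108 = 7 × 15 + 3, so there are 15 full weeks plus 3 extra days.
Each full week contributes 2 weekend days (Sat, Sun): 15 × 2 = 30.
The 3 extra days are Wednesday, Thursday, Friday — none qualify.
Total: 30 + 0 = 30.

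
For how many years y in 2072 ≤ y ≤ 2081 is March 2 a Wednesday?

Day of week of March 2 in each year:
2072: Wed ✓, 2073: Thu, 2074: Fri, 2075: Sat, 2076: Mon, 2077: Tue, 2078: Wed ✓, 2079: Thu, 2080: Sat, 2081: Sun
Wednesdays: 2072, 2078.

2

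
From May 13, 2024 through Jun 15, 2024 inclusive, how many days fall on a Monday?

5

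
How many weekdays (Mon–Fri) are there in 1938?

260

Jan 1, 1938 is a Saturday.
That's 365 days from start to end, counting both.
365 = 7 × 52 + 1, so there are 52 full weeks plus 1 extra day.
Each full week contributes 5 weekdays (Mon–Fri): 52 × 5 = 260.
The 1 extra day is Sat — none qualify.
Total: 260 + 0 = 260.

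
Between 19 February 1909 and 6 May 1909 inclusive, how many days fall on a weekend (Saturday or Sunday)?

22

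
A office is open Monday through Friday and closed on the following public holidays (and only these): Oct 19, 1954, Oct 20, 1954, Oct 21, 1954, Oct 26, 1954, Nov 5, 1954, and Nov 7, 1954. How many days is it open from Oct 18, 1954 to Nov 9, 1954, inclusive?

Oct 18, 1954 is a Monday.
The range spans 23 days (inclusive of both endpoints).
23 = 7 × 3 + 2, so there are 3 full weeks plus 2 extra days.
Each full week contributes 5 weekdays (Mon–Fri): 3 × 5 = 15.
The 2 extra days are Monday, Tuesday — 2 of them qualify.
Total: 15 + 2 = 17.
Holidays: Oct 19, 1954 (Tue); Oct 20, 1954 (Wed); Oct 21, 1954 (Thu); Oct 26, 1954 (Tue); Nov 5, 1954 (Fri); Nov 7, 1954 (Sun).
5 of the 6 holidays fall on weekdays; the rest are weekends and were already excluded.
Business days: 17 − 5 = 12.

12 working days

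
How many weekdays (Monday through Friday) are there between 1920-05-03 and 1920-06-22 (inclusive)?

37

1920-05-03 is a Monday.
From 1920-05-03 to 1920-06-22 is 51 days inclusive.
51 = 7 × 7 + 2, so there are 7 full weeks plus 2 extra days.
Each full week contributes 5 weekdays (Mon–Fri): 7 × 5 = 35.
The 2 extra days are Mon, Tue — 2 of them qualify.
Total: 35 + 2 = 37.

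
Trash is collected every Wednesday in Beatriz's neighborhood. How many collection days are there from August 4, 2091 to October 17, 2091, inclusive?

August 4, 2091 is a Saturday.
From August 4, 2091 to October 17, 2091 is 75 days inclusive.
75 = 7 × 10 + 5, so there are 10 full weeks plus 5 extra days.
Each full week contributes one Wednesday: 10 so far.
The 5 extra days are Saturday, Sunday, Monday, Tuesday, Wednesday — 1 of them qualifies.
Total: 10 + 1 = 11.

11 Wednesdays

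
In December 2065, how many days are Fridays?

4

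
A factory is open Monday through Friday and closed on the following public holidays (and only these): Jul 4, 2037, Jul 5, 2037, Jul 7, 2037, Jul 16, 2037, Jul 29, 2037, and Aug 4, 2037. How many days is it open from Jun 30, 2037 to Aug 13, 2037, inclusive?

Jun 30, 2037 is a Tuesday.
The range spans 45 days (inclusive of both endpoints).
45 = 7 × 6 + 3, so there are 6 full weeks plus 3 extra days.
Each full week contributes 5 weekdays (Mon–Fri): 6 × 5 = 30.
The 3 extra days are Tuesday, Wednesday, Thursday — 3 of them qualify.
Total: 30 + 3 = 33.
Holidays: Jul 4, 2037 (Sat); Jul 5, 2037 (Sun); Jul 7, 2037 (Tue); Jul 16, 2037 (Thu); Jul 29, 2037 (Wed); Aug 4, 2037 (Tue).
4 of the 6 holidays fall on weekdays; the rest are weekends and were already excluded.
Business days: 33 − 4 = 29.

29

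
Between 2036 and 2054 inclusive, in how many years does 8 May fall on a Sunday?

3

Day of week of May 8 in each year:
2036: Thu, 2037: Fri, 2038: Sat, 2039: Sun ✓, 2040: Tue, 2041: Wed, 2042: Thu, 2043: Fri, 2044: Sun ✓, 2045: Mon, 2046: Tue, 2047: Wed, 2048: Fri, 2049: Sat, 2050: Sun ✓, 2051: Mon, 2052: Wed, 2053: Thu, 2054: Fri
Sundays: 2039, 2044, 2050.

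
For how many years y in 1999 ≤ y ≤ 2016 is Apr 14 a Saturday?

Day of week of April 14 in each year:
1999: Wed, 2000: Fri, 2001: Sat ✓, 2002: Sun, 2003: Mon, 2004: Wed, 2005: Thu, 2006: Fri, 2007: Sat ✓, 2008: Mon, 2009: Tue, 2010: Wed, 2011: Thu, 2012: Sat ✓, 2013: Sun, 2014: Mon, 2015: Tue, 2016: Thu
Saturdays: 2001, 2007, 2012.

3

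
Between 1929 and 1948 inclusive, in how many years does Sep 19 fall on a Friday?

3

Day of week of September 19 in each year:
1929: Thu, 1930: Fri ✓, 1931: Sat, 1932: Mon, 1933: Tue, 1934: Wed, 1935: Thu, 1936: Sat, 1937: Sun, 1938: Mon, 1939: Tue, 1940: Thu, 1941: Fri ✓, 1942: Sat, 1943: Sun, 1944: Tue, 1945: Wed, 1946: Thu, 1947: Fri ✓, 1948: Sun
Fridays: 1930, 1941, 1947.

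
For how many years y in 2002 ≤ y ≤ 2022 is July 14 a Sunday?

3

Day of week of July 14 in each year:
2002: Sun ✓, 2003: Mon, 2004: Wed, 2005: Thu, 2006: Fri, 2007: Sat, 2008: Mon, 2009: Tue, 2010: Wed, 2011: Thu, 2012: Sat, 2013: Sun ✓, 2014: Mon, 2015: Tue, 2016: Thu, 2017: Fri, 2018: Sat, 2019: Sun ✓, 2020: Tue, 2021: Wed, 2022: Thu
Sundays: 2002, 2013, 2019.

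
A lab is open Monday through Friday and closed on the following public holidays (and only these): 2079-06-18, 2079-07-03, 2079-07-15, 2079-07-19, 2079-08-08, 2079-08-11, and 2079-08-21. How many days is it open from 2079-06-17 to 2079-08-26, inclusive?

45

2079-06-17 is a Saturday.
From 2079-06-17 to 2079-08-26 is 71 days inclusive.
71 = 7 × 10 + 1, so there are 10 full weeks plus 1 extra day.
Each full week contributes 5 weekdays (Mon–Fri): 10 × 5 = 50.
The 1 extra day is Saturday — none qualify.
Total: 50 + 0 = 50.
Holidays: 2079-06-18 (Sun); 2079-07-03 (Mon); 2079-07-15 (Sat); 2079-07-19 (Wed); 2079-08-08 (Tue); 2079-08-11 (Fri); 2079-08-21 (Mon).
5 of the 7 holidays fall on weekdays; the rest are weekends and were already excluded.
Business days: 50 − 5 = 45.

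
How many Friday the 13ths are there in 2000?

The 13th falls on a Friday when the month's 13th has weekday Fri.
Jan 13 is Thu; Feb 13 is Sun; Mar 13 is Mon; Apr 13 is Thu; May 13 is Sat; Jun 13 is Tue; Jul 13 is Thu; Aug 13 is Sun; Sep 13 is Wed; Oct 13 is Fri ✓; Nov 13 is Mon; Dec 13 is Wed.
Friday the 13ths: Oct.

1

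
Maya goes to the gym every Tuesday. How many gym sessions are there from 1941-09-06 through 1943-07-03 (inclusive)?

95 Tuesdays

1941-09-06 is a Saturday.
The range spans 666 days (inclusive of both endpoints).
666 = 7 × 95 + 1, so there are 95 full weeks plus 1 extra day.
Each full week contributes one Tuesday: 95 so far.
The 1 extra day is Saturday — none qualify.
Total: 95 + 0 = 95.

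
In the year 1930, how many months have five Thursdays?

A month has five Thursdays exactly when Thursday falls within its first (length − 28) days.
Jan: 31 days, starts Wed → 5 of Wed, Thu, Fri ✓
Feb: 28 days, starts Sat → 5 of (none)
Mar: 31 days, starts Sat → 5 of Sat, Sun, Mon
Apr: 30 days, starts Tue → 5 of Tue, Wed
May: 31 days, starts Thu → 5 of Thu, Fri, Sat ✓
Jun: 30 days, starts Sun → 5 of Sun, Mon
Jul: 31 days, starts Tue → 5 of Tue, Wed, Thu ✓
Aug: 31 days, starts Fri → 5 of Fri, Sat, Sun
Sep: 30 days, starts Mon → 5 of Mon, Tue
Oct: 31 days, starts Wed → 5 of Wed, Thu, Fri ✓
Nov: 30 days, starts Sat → 5 of Sat, Sun
Dec: 31 days, starts Mon → 5 of Mon, Tue, Wed
Months with five Thursdays: Jan, May, Jul, Oct.

4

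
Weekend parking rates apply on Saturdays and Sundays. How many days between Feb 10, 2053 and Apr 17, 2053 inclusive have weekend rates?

Feb 10, 2053 is a Monday.
The range spans 67 days (inclusive of both endpoints).
67 = 7 × 9 + 4, so there are 9 full weeks plus 4 extra days.
Each full week contributes 2 weekend days (Sat, Sun): 9 × 2 = 18.
The 4 extra days are Mon, Tue, Wed, Thu — none qualify.
Total: 18 + 0 = 18.

18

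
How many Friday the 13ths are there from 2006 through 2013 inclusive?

15

Friday-the-13ths by year:
2006: Jan, Oct
2007: Apr, Jul
2008: Jun
2009: Feb, Mar, Nov
2010: Aug
2011: May
2012: Jan, Apr, Jul
2013: Sep, Dec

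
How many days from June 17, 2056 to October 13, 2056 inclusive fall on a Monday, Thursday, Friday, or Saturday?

June 17, 2056 is a Saturday.
That's 119 days from start to end, counting both.
119 = 7 × 17, so the span is exactly 17 full weeks.
Each full week contributes 4 days from the set (Mon, Thu, Fri, Sat): 17 × 4 = 68.

68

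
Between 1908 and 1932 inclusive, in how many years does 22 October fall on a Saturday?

4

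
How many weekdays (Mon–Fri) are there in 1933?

1933-01-01 is a Sunday.
From 1933-01-01 to 1933-12-31 is 365 days inclusive.
365 = 7 × 52 + 1, so there are 52 full weeks plus 1 extra day.
Each full week contributes 5 weekdays (Mon–Fri): 52 × 5 = 260.
The 1 extra day is Sun — none qualify.
Total: 260 + 0 = 260.

260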